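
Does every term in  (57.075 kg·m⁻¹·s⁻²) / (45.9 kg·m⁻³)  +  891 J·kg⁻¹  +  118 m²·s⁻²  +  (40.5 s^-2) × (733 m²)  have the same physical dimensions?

Yes

Expand each in SI base units:
  (57.075 kg·m⁻¹·s⁻²) / (45.9 kg·m⁻³):  [kg·m⁻¹·s⁻²] / [kg·m⁻³] = m²·s⁻²
  891 J·kg⁻¹:  J·kg⁻¹ = N·m·kg⁻¹ = m²·s⁻²
  118 m²·s⁻²:  m²·s⁻²
  (40.5 s^-2) × (733 m²):  [s⁻²] · [m²] = m²·s⁻²
Every term reduces to m²·s⁻².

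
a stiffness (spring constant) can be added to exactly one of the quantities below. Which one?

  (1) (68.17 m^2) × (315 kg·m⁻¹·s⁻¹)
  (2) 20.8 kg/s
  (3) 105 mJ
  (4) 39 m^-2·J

(4)

Reference: [stiffness (spring constant)] = kg·s⁻².
Each option:
  (1) [m²] · [kg·m⁻¹·s⁻¹] = kg·m·s⁻¹
  (2) kg·s⁻¹
  (3) J = N·m = kg·m²·s⁻²
  (4) J·m⁻² = N·m·m⁻² = kg·s⁻²  ← same
Only (4) matches kg·s⁻².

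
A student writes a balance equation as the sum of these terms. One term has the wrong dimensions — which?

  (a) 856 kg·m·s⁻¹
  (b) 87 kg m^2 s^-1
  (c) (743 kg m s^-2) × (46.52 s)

(b)

Work out the base dimensions of each:
  (a) kg·m·s⁻¹
  (b) kg·m²·s⁻¹
  (c) [kg·m·s⁻²] · [s] = kg·m·s⁻¹
All reduce to kg·m·s⁻¹ except (b), which is kg·m²·s⁻¹.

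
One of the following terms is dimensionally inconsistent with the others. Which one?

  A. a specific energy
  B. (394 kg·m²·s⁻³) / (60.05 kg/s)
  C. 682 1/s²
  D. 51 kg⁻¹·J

Expand each in SI base units:
  A. [specific energy] = m²·s⁻²
  B. [kg·m²·s⁻³] / [kg·s⁻¹] = m²·s⁻²
  C. s⁻²
  D. J·kg⁻¹ = N·m·kg⁻¹ = m²·s⁻²
All reduce to m²·s⁻² except C., which is s⁻².

C.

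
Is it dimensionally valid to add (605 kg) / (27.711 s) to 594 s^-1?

Expand each in SI base units:
  (605 kg) / (27.711 s):  [kg] / [s] = kg·s⁻¹
  594 s^-1:  s⁻¹
kg·s⁻¹ ≠ s⁻¹, so they cannot be added.

No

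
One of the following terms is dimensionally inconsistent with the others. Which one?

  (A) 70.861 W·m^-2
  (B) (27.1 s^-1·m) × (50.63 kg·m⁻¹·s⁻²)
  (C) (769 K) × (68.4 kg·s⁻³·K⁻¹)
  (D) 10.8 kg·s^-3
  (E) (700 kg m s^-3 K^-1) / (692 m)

Work out the base dimensions of each:
  (A) W·m⁻² = J·s⁻¹·m⁻² = kg·s⁻³
  (B) [m·s⁻¹] · [kg·m⁻¹·s⁻²] = kg·s⁻³
  (C) [K] · [kg·s⁻³·K⁻¹] = kg·s⁻³
  (D) kg·s⁻³
  (E) [kg·m·s⁻³·K⁻¹] / [m] = kg·s⁻³·K⁻¹
All reduce to kg·s⁻³ except (E), which is kg·s⁻³·K⁻¹.

(E)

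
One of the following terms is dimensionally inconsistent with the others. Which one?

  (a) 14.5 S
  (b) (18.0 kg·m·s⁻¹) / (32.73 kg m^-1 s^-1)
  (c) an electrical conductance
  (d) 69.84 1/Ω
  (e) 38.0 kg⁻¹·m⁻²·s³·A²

(b)

Dimensions:
  (a) S = Ω⁻¹ = kg⁻¹·m⁻²·s³·A²
  (b) [kg·m·s⁻¹] / [kg·m⁻¹·s⁻¹] = m²
  (c) [electrical conductance] = kg⁻¹·m⁻²·s³·A²
  (d) Ω⁻¹ = (V·A⁻¹)⁻¹ = kg⁻¹·m⁻²·s³·A²
  (e) kg⁻¹·m⁻²·s³·A²
All reduce to kg⁻¹·m⁻²·s³·A² except (b), which is m².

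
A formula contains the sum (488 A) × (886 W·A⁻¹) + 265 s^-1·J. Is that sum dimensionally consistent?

Work out the base dimensions of each:
  (488 A) × (886 W·A⁻¹):  [A] · [kg·m²·s⁻³·A⁻¹] = kg·m²·s⁻³
  265 s^-1·J:  J·s⁻¹ = N·m·s⁻¹ = kg·m²·s⁻³
Both are kg·m²·s⁻³, so they have the same dimensions and can be added.

Yes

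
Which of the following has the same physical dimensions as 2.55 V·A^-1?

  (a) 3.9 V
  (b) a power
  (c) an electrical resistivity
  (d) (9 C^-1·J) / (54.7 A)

Reference: V·A⁻¹ = J·C⁻¹·A⁻¹ = kg·m²·s⁻³·A⁻².
Each option:
  (a) V = J·C⁻¹ = kg·m²·s⁻³·A⁻¹
  (b) [power] = kg·m²·s⁻³
  (c) [electrical resistivity] = kg·m³·s⁻³·A⁻²
  (d) [kg·m²·s⁻³·A⁻¹] / [A] = kg·m²·s⁻³·A⁻²  ← same
Only (d) matches kg·m²·s⁻³·A⁻².

(d)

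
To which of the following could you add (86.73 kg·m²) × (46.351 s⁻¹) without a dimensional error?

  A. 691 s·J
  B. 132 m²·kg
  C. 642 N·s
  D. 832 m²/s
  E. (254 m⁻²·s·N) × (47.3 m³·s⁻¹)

Reference: [kg·m²] · [s⁻¹] = kg·m²·s⁻¹.
Each option:
  A. J·s = N·m·s = kg·m²·s⁻¹  ← same
  B. kg·m²
  C. N·s = kg·m·s⁻²·s = kg·m·s⁻¹
  D. m²·s⁻¹
  E. [kg·m⁻¹·s⁻¹] · [m³·s⁻¹] = kg·m²·s⁻²
Only A. matches kg·m²·s⁻¹.

A.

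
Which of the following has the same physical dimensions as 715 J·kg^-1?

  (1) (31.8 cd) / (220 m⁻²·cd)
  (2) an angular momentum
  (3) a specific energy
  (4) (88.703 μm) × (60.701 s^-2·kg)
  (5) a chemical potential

(3)

Reference: J·kg⁻¹ = N·m·kg⁻¹ = m²·s⁻².
Each option:
  (1) [cd] / [m⁻²·cd] = m²
  (2) [angular momentum] = kg·m²·s⁻¹
  (3) [specific energy] = m²·s⁻²  ← same
  (4) [m] · [kg·s⁻²] = kg·m·s⁻²
  (5) [chemical potential] = kg·m²·s⁻²·mol⁻¹
Only (3) matches m²·s⁻².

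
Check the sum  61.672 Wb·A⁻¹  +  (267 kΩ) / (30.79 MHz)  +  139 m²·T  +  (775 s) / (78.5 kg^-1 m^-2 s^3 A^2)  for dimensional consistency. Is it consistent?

No

In SI base units:
  61.672 Wb·A⁻¹:  Wb·A⁻¹ = V·s·A⁻¹ = kg·m²·s⁻²·A⁻²
  (267 kΩ) / (30.79 MHz):  [kg·m²·s⁻³·A⁻²] / [s⁻¹] = kg·m²·s⁻²·A⁻²
  139 m²·T:  T·m² = Wb·m⁻²·m² = kg·m²·s⁻²·A⁻¹
  (775 s) / (78.5 kg^-1 m^-2 s^3 A^2):  [s] / [kg⁻¹·m⁻²·s³·A²] = kg·m²·s⁻²·A⁻²
The terms do not share a single dimension (kg·m²·s⁻²·A⁻² vs kg·m²·s⁻²·A⁻¹).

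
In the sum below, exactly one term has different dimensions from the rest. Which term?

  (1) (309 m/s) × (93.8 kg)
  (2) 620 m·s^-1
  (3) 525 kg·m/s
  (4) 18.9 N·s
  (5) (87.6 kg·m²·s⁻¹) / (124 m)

Dimensions:
  (1) [m·s⁻¹] · [kg] = kg·m·s⁻¹
  (2) m·s⁻¹
  (3) kg·m·s⁻¹
  (4) N·s = kg·m·s⁻²·s = kg·m·s⁻¹
  (5) [kg·m²·s⁻¹] / [m] = kg·m·s⁻¹
All reduce to kg·m·s⁻¹ except (2), which is m·s⁻¹.

(2)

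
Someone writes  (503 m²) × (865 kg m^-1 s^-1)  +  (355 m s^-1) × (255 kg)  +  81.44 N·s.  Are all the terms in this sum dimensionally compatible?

Yes

Work out the base dimensions of each:
  (503 m²) × (865 kg m^-1 s^-1):  [m²] · [kg·m⁻¹·s⁻¹] = kg·m·s⁻¹
  (355 m s^-1) × (255 kg):  [m·s⁻¹] · [kg] = kg·m·s⁻¹
  81.44 N·s:  N·s = kg·m·s⁻²·s = kg·m·s⁻¹
Every term reduces to kg·m·s⁻¹.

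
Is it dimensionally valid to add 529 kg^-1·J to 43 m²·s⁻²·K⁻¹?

No

In SI base units:
  529 kg^-1·J:  J·kg⁻¹ = N·m·kg⁻¹ = m²·s⁻²
  43 m²·s⁻²·K⁻¹:  m²·s⁻²·K⁻¹
m²·s⁻² ≠ m²·s⁻²·K⁻¹, so they cannot be added.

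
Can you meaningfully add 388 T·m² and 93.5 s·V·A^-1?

Work out the base dimensions of each:
  388 T·m²:  T·m² = Wb·m⁻²·m² = kg·m²·s⁻²·A⁻¹
  93.5 s·V·A^-1:  V·s·A⁻¹ = J·C⁻¹·s·A⁻¹ = kg·m²·s⁻²·A⁻²
kg·m²·s⁻²·A⁻¹ ≠ kg·m²·s⁻²·A⁻², so they cannot be added.

No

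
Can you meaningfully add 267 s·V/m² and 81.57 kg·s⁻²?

Dimensions:
  267 s·V/m²:  V·s·m⁻² = J·C⁻¹·s·m⁻² = kg·s⁻²·A⁻¹
  81.57 kg·s⁻²:  kg·s⁻²
kg·s⁻²·A⁻¹ ≠ kg·s⁻², so they cannot be added.

No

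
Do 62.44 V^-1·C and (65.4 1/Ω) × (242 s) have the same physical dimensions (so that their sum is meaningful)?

Yes

Dimensions:
  62.44 V^-1·C:  C·V⁻¹ = s·A·(J·C⁻¹)⁻¹ = kg⁻¹·m⁻²·s⁴·A²
  (65.4 1/Ω) × (242 s):  [kg⁻¹·m⁻²·s³·A²] · [s] = kg⁻¹·m⁻²·s⁴·A²
Both are kg⁻¹·m⁻²·s⁴·A², so they have the same dimensions and can be added.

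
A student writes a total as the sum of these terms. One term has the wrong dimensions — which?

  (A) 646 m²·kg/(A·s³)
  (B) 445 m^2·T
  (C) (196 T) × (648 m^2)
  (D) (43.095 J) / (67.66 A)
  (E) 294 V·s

(A)

Work out the base dimensions of each:
  (A) kg·m²·s⁻³·A⁻¹
  (B) T·m² = Wb·m⁻²·m² = kg·m²·s⁻²·A⁻¹
  (C) [kg·s⁻²·A⁻¹] · [m²] = kg·m²·s⁻²·A⁻¹
  (D) [kg·m²·s⁻²] / [A] = kg·m²·s⁻²·A⁻¹
  (E) V·s = J·C⁻¹·s = kg·m²·s⁻²·A⁻¹
All reduce to kg·m²·s⁻²·A⁻¹ except (A), which is kg·m²·s⁻³·A⁻¹.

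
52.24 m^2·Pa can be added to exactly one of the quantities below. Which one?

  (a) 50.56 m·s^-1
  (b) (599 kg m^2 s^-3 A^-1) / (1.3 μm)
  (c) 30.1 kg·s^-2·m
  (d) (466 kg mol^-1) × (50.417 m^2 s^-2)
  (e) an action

(c)

Reference: Pa·m² = N·m⁻²·m² = kg·m·s⁻².
Each option:
  (a) m·s⁻¹
  (b) [kg·m²·s⁻³·A⁻¹] / [m] = kg·m·s⁻³·A⁻¹
  (c) kg·m·s⁻²  ← same
  (d) [kg·mol⁻¹] · [m²·s⁻²] = kg·m²·s⁻²·mol⁻¹
  (e) [action] = kg·m²·s⁻¹
Only (c) matches kg·m·s⁻².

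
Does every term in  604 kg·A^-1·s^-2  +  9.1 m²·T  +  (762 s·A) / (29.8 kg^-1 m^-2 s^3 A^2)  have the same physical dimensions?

No

Work out the base dimensions of each:
  604 kg·A^-1·s^-2:  kg·s⁻²·A⁻¹
  9.1 m²·T:  T·m² = Wb·m⁻²·m² = kg·m²·s⁻²·A⁻¹
  (762 s·A) / (29.8 kg^-1 m^-2 s^3 A^2):  [s·A] / [kg⁻¹·m⁻²·s³·A²] = kg·m²·s⁻²·A⁻¹
The terms do not share a single dimension (kg·m²·s⁻²·A⁻¹ vs kg·s⁻²·A⁻¹).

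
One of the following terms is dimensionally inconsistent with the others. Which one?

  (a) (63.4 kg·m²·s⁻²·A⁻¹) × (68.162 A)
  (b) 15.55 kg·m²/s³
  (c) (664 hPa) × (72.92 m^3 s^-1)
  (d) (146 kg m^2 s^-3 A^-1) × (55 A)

(a)

Dimensions:
  (a) [kg·m²·s⁻²·A⁻¹] · [A] = kg·m²·s⁻²
  (b) kg·m²·s⁻³
  (c) [kg·m⁻¹·s⁻²] · [m³·s⁻¹] = kg·m²·s⁻³
  (d) [kg·m²·s⁻³·A⁻¹] · [A] = kg·m²·s⁻³
All reduce to kg·m²·s⁻³ except (a), which is kg·m²·s⁻².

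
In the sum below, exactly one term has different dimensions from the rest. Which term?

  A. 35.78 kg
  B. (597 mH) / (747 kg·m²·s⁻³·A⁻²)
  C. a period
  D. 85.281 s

A.

Expand each in SI base units:
  A. kg
  B. [kg·m²·s⁻²·A⁻²] / [kg·m²·s⁻³·A⁻²] = s
  C. [period] = s
  D. s
All reduce to s except A., which is kg.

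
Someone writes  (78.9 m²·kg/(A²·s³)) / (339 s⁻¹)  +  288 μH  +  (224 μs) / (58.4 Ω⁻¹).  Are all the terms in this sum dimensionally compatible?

Yes

Dimensions:
  (78.9 m²·kg/(A²·s³)) / (339 s⁻¹):  [kg·m²·s⁻³·A⁻²] / [s⁻¹] = kg·m²·s⁻²·A⁻²
  288 μH:  H = V·s·A⁻¹ = kg·m²·s⁻²·A⁻²
  (224 μs) / (58.4 Ω⁻¹):  [s] / [kg⁻¹·m⁻²·s³·A²] = kg·m²·s⁻²·A⁻²
Every term reduces to kg·m²·s⁻²·A⁻².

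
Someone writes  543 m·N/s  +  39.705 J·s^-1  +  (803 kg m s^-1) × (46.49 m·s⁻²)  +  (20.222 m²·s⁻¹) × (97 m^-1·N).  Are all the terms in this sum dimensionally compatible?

Yes

Dimensions:
  543 m·N/s:  N·m·s⁻¹ = kg·m·s⁻²·m·s⁻¹ = kg·m²·s⁻³
  39.705 J·s^-1:  J·s⁻¹ = N·m·s⁻¹ = kg·m²·s⁻³
  (803 kg m s^-1) × (46.49 m·s⁻²):  [kg·m·s⁻¹] · [m·s⁻²] = kg·m²·s⁻³
  (20.222 m²·s⁻¹) × (97 m^-1·N):  [m²·s⁻¹] · [kg·s⁻²] = kg·m²·s⁻³
Every term reduces to kg·m²·s⁻³.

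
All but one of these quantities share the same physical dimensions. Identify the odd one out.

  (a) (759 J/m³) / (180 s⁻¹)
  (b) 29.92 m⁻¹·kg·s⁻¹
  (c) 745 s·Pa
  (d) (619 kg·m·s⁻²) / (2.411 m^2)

(d)

Reduce each to base SI dimensions:
  (a) [kg·m⁻¹·s⁻²] / [s⁻¹] = kg·m⁻¹·s⁻¹
  (b) kg·m⁻¹·s⁻¹
  (c) Pa·s = N·m⁻²·s = kg·m⁻¹·s⁻¹
  (d) [kg·m·s⁻²] / [m²] = kg·m⁻¹·s⁻²
All reduce to kg·m⁻¹·s⁻¹ except (d), which is kg·m⁻¹·s⁻².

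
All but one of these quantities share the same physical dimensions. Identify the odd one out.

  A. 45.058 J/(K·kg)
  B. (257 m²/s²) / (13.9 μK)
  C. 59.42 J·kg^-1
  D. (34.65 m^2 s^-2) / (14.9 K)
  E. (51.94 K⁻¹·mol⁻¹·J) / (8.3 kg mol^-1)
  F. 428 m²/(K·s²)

C.

Reduce each to base SI dimensions:
  A. J·kg⁻¹·K⁻¹ = N·m·kg⁻¹·K⁻¹ = m²·s⁻²·K⁻¹
  B. [m²·s⁻²] / [K] = m²·s⁻²·K⁻¹
  C. J·kg⁻¹ = N·m·kg⁻¹ = m²·s⁻²
  D. [m²·s⁻²] / [K] = m²·s⁻²·K⁻¹
  E. [kg·m²·s⁻²·K⁻¹·mol⁻¹] / [kg·mol⁻¹] = m²·s⁻²·K⁻¹
  F. m²·s⁻²·K⁻¹
All reduce to m²·s⁻²·K⁻¹ except C., which is m²·s⁻².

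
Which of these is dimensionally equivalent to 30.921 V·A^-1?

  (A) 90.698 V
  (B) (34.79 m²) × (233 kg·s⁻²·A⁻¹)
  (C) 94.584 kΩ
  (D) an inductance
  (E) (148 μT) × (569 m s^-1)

(C)

Reference: V·A⁻¹ = J·C⁻¹·A⁻¹ = kg·m²·s⁻³·A⁻².
Each option:
  (A) V = J·C⁻¹ = kg·m²·s⁻³·A⁻¹
  (B) [m²] · [kg·s⁻²·A⁻¹] = kg·m²·s⁻²·A⁻¹
  (C) Ω = V·A⁻¹ = kg·m²·s⁻³·A⁻²  ← same
  (D) [inductance] = kg·m²·s⁻²·A⁻²
  (E) [kg·s⁻²·A⁻¹] · [m·s⁻¹] = kg·m·s⁻³·A⁻¹
Only (C) matches kg·m²·s⁻³·A⁻².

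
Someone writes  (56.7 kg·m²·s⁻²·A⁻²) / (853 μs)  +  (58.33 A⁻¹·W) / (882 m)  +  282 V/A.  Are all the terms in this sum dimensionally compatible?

Work out the base dimensions of each:
  (56.7 kg·m²·s⁻²·A⁻²) / (853 μs):  [kg·m²·s⁻²·A⁻²] / [s] = kg·m²·s⁻³·A⁻²
  (58.33 A⁻¹·W) / (882 m):  [kg·m²·s⁻³·A⁻¹] / [m] = kg·m·s⁻³·A⁻¹
  282 V/A:  V·A⁻¹ = J·C⁻¹·A⁻¹ = kg·m²·s⁻³·A⁻²
The terms do not share a single dimension (kg·m²·s⁻³·A⁻² vs kg·m·s⁻³·A⁻¹).

No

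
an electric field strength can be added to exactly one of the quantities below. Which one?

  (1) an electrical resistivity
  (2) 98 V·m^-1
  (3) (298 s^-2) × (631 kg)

Reference: [electric field strength] = kg·m·s⁻³·A⁻¹.
Each option:
  (1) [electrical resistivity] = kg·m³·s⁻³·A⁻²
  (2) V·m⁻¹ = J·C⁻¹·m⁻¹ = kg·m·s⁻³·A⁻¹  ← same
  (3) [s⁻²] · [kg] = kg·s⁻²
Only (2) matches kg·m·s⁻³·A⁻¹.

(2)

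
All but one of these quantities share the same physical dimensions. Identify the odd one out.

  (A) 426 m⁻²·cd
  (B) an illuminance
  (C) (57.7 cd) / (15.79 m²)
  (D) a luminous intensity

In SI base units:
  (A) cd·m⁻² = m⁻²·cd
  (B) [illuminance] = m⁻²·cd
  (C) [cd] / [m²] = m⁻²·cd
  (D) [luminous intensity] = cd
All reduce to m⁻²·cd except (D), which is cd.

(D)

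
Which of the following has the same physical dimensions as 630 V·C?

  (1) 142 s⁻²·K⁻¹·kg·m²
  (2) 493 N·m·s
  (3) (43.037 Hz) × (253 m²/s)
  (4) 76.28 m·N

(4)

Reference: C·V = s·A·J·C⁻¹ = kg·m²·s⁻².
Each option:
  (1) kg·m²·s⁻²·K⁻¹
  (2) N·m·s = kg·m·s⁻²·m·s = kg·m²·s⁻¹
  (3) [s⁻¹] · [m²·s⁻¹] = m²·s⁻²
  (4) N·m = kg·m·s⁻²·m = kg·m²·s⁻²  ← same
Only (4) matches kg·m²·s⁻².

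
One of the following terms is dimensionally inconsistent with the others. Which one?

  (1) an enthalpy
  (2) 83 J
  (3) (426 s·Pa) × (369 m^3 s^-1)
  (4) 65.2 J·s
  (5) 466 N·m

(4)

Expand each in SI base units:
  (1) [enthalpy] = kg·m²·s⁻²
  (2) J = N·m = kg·m²·s⁻²
  (3) [kg·m⁻¹·s⁻¹] · [m³·s⁻¹] = kg·m²·s⁻²
  (4) J·s = N·m·s = kg·m²·s⁻¹
  (5) N·m = kg·m·s⁻²·m = kg·m²·s⁻²
All reduce to kg·m²·s⁻² except (4), which is kg·m²·s⁻¹.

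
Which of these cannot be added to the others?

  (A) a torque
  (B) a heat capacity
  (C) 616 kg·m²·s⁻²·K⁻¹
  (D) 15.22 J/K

(A)

Expand each in SI base units:
  (A) [torque] = kg·m²·s⁻²
  (B) [heat capacity] = kg·m²·s⁻²·K⁻¹
  (C) kg·m²·s⁻²·K⁻¹
  (D) J·K⁻¹ = N·m·K⁻¹ = kg·m²·s⁻²·K⁻¹
All reduce to kg·m²·s⁻²·K⁻¹ except (A), which is kg·m²·s⁻².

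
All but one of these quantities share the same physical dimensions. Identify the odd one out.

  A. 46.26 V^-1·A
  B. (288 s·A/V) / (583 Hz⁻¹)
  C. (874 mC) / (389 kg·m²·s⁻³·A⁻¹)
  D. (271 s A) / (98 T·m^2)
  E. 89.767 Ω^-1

C.

In SI base units:
  A. A·V⁻¹ = A·(J·C⁻¹)⁻¹ = kg⁻¹·m⁻²·s³·A²
  B. [kg⁻¹·m⁻²·s⁴·A²] / [s] = kg⁻¹·m⁻²·s³·A²
  C. [s·A] / [kg·m²·s⁻³·A⁻¹] = kg⁻¹·m⁻²·s⁴·A²
  D. [s·A] / [kg·m²·s⁻²·A⁻¹] = kg⁻¹·m⁻²·s³·A²
  E. Ω⁻¹ = (V·A⁻¹)⁻¹ = kg⁻¹·m⁻²·s³·A²
All reduce to kg⁻¹·m⁻²·s³·A² except C., which is kg⁻¹·m⁻²·s⁴·A².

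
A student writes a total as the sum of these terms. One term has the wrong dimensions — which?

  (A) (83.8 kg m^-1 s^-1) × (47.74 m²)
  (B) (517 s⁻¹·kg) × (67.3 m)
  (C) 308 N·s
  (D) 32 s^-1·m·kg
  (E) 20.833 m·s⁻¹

Work out the base dimensions of each:
  (A) [kg·m⁻¹·s⁻¹] · [m²] = kg·m·s⁻¹
  (B) [kg·s⁻¹] · [m] = kg·m·s⁻¹
  (C) N·s = kg·m·s⁻²·s = kg·m·s⁻¹
  (D) kg·m·s⁻¹
  (E) m·s⁻¹
All reduce to kg·m·s⁻¹ except (E), which is m·s⁻¹.

(E)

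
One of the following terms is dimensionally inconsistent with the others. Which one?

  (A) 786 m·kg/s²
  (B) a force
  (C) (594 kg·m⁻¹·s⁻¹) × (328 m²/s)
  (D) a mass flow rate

(D)

Work out the base dimensions of each:
  (A) kg·m·s⁻²
  (B) [force] = kg·m·s⁻²
  (C) [kg·m⁻¹·s⁻¹] · [m²·s⁻¹] = kg·m·s⁻²
  (D) [mass flow rate] = kg·s⁻¹
All reduce to kg·m·s⁻² except (D), which is kg·s⁻¹.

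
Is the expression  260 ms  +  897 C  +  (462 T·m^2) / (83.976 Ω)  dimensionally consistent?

Expand each in SI base units:
  260 ms:  s
  897 C:  C = s·A
  (462 T·m^2) / (83.976 Ω):  [kg·m²·s⁻²·A⁻¹] / [kg·m²·s⁻³·A⁻²] = s·A
The terms do not share a single dimension (s vs s·A).

No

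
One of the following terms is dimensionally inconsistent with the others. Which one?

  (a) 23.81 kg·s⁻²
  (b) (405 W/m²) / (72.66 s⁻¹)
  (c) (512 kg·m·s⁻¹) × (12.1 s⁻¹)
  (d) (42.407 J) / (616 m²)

Dimensions:
  (a) kg·s⁻²
  (b) [kg·s⁻³] / [s⁻¹] = kg·s⁻²
  (c) [kg·m·s⁻¹] · [s⁻¹] = kg·m·s⁻²
  (d) [kg·m²·s⁻²] / [m²] = kg·s⁻²
All reduce to kg·s⁻² except (c), which is kg·m·s⁻².

(c)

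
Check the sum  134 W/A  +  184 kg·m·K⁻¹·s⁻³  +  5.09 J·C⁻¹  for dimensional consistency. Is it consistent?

Expand each in SI base units:
  134 W/A:  W·A⁻¹ = J·s⁻¹·A⁻¹ = kg·m²·s⁻³·A⁻¹
  184 kg·m·K⁻¹·s⁻³:  kg·m·s⁻³·K⁻¹
  5.09 J·C⁻¹:  J·C⁻¹ = N·m·(s·A)⁻¹ = kg·m²·s⁻³·A⁻¹
The terms do not share a single dimension (kg·m²·s⁻³·A⁻¹ vs kg·m·s⁻³·K⁻¹).

No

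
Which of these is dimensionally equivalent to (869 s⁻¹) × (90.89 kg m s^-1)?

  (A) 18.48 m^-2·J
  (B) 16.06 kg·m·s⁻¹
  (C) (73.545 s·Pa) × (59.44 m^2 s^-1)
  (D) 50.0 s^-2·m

(C)

Reference: [s⁻¹] · [kg·m·s⁻¹] = kg·m·s⁻².
Each option:
  (A) J·m⁻² = N·m·m⁻² = kg·s⁻²
  (B) kg·m·s⁻¹
  (C) [kg·m⁻¹·s⁻¹] · [m²·s⁻¹] = kg·m·s⁻²  ← same
  (D) m·s⁻²
Only (C) matches kg·m·s⁻².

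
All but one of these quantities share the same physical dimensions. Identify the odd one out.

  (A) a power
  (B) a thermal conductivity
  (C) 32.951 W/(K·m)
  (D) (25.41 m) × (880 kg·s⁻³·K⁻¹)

(A)

Dimensions:
  (A) [power] = kg·m²·s⁻³
  (B) [thermal conductivity] = kg·m·s⁻³·K⁻¹
  (C) W·m⁻¹·K⁻¹ = J·s⁻¹·m⁻¹·K⁻¹ = kg·m·s⁻³·K⁻¹
  (D) [m] · [kg·s⁻³·K⁻¹] = kg·m·s⁻³·K⁻¹
All reduce to kg·m·s⁻³·K⁻¹ except (A), which is kg·m²·s⁻³.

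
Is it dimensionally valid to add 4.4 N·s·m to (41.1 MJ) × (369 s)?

Yes

Expand each in SI base units:
  4.4 N·s·m:  N·m·s = kg·m·s⁻²·m·s = kg·m²·s⁻¹
  (41.1 MJ) × (369 s):  [kg·m²·s⁻²] · [s] = kg·m²·s⁻¹
Both are kg·m²·s⁻¹, so they have the same dimensions and can be added.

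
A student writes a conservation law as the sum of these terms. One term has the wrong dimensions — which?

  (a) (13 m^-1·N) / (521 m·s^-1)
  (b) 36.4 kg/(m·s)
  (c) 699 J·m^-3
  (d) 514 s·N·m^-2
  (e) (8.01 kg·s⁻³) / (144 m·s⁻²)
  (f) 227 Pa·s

(c)

In SI base units:
  (a) [kg·s⁻²] / [m·s⁻¹] = kg·m⁻¹·s⁻¹
  (b) kg·m⁻¹·s⁻¹
  (c) J·m⁻³ = N·m·m⁻³ = kg·m⁻¹·s⁻²
  (d) N·s·m⁻² = kg·m·s⁻²·s·m⁻² = kg·m⁻¹·s⁻¹
  (e) [kg·s⁻³] / [m·s⁻²] = kg·m⁻¹·s⁻¹
  (f) Pa·s = N·m⁻²·s = kg·m⁻¹·s⁻¹
All reduce to kg·m⁻¹·s⁻¹ except (c), which is kg·m⁻¹·s⁻².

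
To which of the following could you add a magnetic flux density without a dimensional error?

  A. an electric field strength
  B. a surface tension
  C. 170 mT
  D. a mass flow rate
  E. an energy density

C.

Reference: [magnetic flux density] = kg·s⁻²·A⁻¹.
Each option:
  A. [electric field strength] = kg·m·s⁻³·A⁻¹
  B. [surface tension] = kg·s⁻²
  C. T = Wb·m⁻² = kg·s⁻²·A⁻¹  ← same
  D. [mass flow rate] = kg·s⁻¹
  E. [energy density] = kg·m⁻¹·s⁻²
Only C. matches kg·s⁻²·A⁻¹.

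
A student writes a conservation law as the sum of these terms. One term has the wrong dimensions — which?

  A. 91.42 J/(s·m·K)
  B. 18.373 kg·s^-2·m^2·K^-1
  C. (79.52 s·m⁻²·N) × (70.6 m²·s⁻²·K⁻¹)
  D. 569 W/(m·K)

Reduce each to base SI dimensions:
  A. J·s⁻¹·m⁻¹·K⁻¹ = N·m·s⁻¹·m⁻¹·K⁻¹ = kg·m·s⁻³·K⁻¹
  B. kg·m²·s⁻²·K⁻¹
  C. [kg·m⁻¹·s⁻¹] · [m²·s⁻²·K⁻¹] = kg·m·s⁻³·K⁻¹
  D. W·m⁻¹·K⁻¹ = J·s⁻¹·m⁻¹·K⁻¹ = kg·m·s⁻³·K⁻¹
All reduce to kg·m·s⁻³·K⁻¹ except B., which is kg·m²·s⁻²·K⁻¹.

B.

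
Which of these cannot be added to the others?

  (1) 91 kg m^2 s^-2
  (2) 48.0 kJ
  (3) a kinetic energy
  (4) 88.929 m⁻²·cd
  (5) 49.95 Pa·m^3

Work out the base dimensions of each:
  (1) kg·m²·s⁻²
  (2) J = N·m = kg·m²·s⁻²
  (3) [kinetic energy] = kg·m²·s⁻²
  (4) m⁻²·cd
  (5) Pa·m³ = N·m⁻²·m³ = kg·m²·s⁻²
All reduce to kg·m²·s⁻² except (4), which is m⁻²·cd.

(4)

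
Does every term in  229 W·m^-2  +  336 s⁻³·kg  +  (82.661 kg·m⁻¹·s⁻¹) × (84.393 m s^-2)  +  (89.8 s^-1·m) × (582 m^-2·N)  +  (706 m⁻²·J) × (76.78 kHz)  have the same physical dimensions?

Work out the base dimensions of each:
  229 W·m^-2:  W·m⁻² = J·s⁻¹·m⁻² = kg·s⁻³
  336 s⁻³·kg:  kg·s⁻³
  (82.661 kg·m⁻¹·s⁻¹) × (84.393 m s^-2):  [kg·m⁻¹·s⁻¹] · [m·s⁻²] = kg·s⁻³
  (89.8 s^-1·m) × (582 m^-2·N):  [m·s⁻¹] · [kg·m⁻¹·s⁻²] = kg·s⁻³
  (706 m⁻²·J) × (76.78 kHz):  [kg·s⁻²] · [s⁻¹] = kg·s⁻³
Every term reduces to kg·s⁻³.

Yes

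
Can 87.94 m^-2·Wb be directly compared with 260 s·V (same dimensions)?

Expand each in SI base units:
  87.94 m^-2·Wb:  Wb·m⁻² = V·s·m⁻² = kg·s⁻²·A⁻¹
  260 s·V:  V·s = J·C⁻¹·s = kg·m²·s⁻²·A⁻¹
kg·s⁻²·A⁻¹ ≠ kg·m²·s⁻²·A⁻¹, so they cannot be added.

No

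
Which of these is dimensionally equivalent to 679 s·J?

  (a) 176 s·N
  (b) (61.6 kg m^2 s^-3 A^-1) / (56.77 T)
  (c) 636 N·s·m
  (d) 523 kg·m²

Reference: J·s = N·m·s = kg·m²·s⁻¹.
Each option:
  (a) N·s = kg·m·s⁻²·s = kg·m·s⁻¹
  (b) [kg·m²·s⁻³·A⁻¹] / [kg·s⁻²·A⁻¹] = m²·s⁻¹
  (c) N·m·s = kg·m·s⁻²·m·s = kg·m²·s⁻¹  ← same
  (d) kg·m²
Only (c) matches kg·m²·s⁻¹.

(c)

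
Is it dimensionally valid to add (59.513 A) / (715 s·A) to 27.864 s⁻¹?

Reduce each to base SI dimensions:
  (59.513 A) / (715 s·A):  [A] / [s·A] = s⁻¹
  27.864 s⁻¹:  s⁻¹
Both are s⁻¹, so they have the same dimensions and can be added.

Yes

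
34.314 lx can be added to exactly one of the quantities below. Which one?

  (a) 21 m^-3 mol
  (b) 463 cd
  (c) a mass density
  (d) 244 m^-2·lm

(d)

Reference: lx = lm·m⁻² = m⁻²·cd.
Each option:
  (a) m⁻³·mol
  (b) cd
  (c) [mass density] = kg·m⁻³
  (d) lm·m⁻² = cd·m⁻² = m⁻²·cd  ← same
Only (d) matches m⁻²·cd.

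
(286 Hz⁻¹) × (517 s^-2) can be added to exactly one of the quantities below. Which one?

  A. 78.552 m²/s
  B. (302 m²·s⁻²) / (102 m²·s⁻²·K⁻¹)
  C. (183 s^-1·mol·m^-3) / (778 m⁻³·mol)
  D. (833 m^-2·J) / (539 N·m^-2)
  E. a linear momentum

Reference: [s] · [s⁻²] = s⁻¹.
Each option:
  A. m²·s⁻¹
  B. [m²·s⁻²] / [m²·s⁻²·K⁻¹] = K
  C. [m⁻³·s⁻¹·mol] / [m⁻³·mol] = s⁻¹  ← same
  D. [kg·s⁻²] / [kg·m⁻¹·s⁻²] = m
  E. [linear momentum] = kg·m·s⁻¹
Only C. matches s⁻¹.

C.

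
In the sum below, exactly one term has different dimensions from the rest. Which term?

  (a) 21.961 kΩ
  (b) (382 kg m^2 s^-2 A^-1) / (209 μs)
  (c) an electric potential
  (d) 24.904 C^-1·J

In SI base units:
  (a) Ω = V·A⁻¹ = kg·m²·s⁻³·A⁻²
  (b) [kg·m²·s⁻²·A⁻¹] / [s] = kg·m²·s⁻³·A⁻¹
  (c) [electric potential] = kg·m²·s⁻³·A⁻¹
  (d) J·C⁻¹ = N·m·(s·A)⁻¹ = kg·m²·s⁻³·A⁻¹
All reduce to kg·m²·s⁻³·A⁻¹ except (a), which is kg·m²·s⁻³·A⁻².

(a)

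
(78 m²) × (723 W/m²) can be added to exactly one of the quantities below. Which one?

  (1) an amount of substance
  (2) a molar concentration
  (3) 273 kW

(3)

Reference: [m²] · [kg·s⁻³] = kg·m²·s⁻³.
Each option:
  (1) [amount of substance] = mol
  (2) [molar concentration] = m⁻³·mol
  (3) W = J·s⁻¹ = kg·m²·s⁻³  ← same
Only (3) matches kg·m²·s⁻³.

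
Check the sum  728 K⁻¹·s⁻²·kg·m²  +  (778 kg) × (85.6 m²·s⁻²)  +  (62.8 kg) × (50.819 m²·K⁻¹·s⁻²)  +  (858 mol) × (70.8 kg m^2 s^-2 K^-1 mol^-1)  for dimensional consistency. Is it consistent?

No

In SI base units:
  728 K⁻¹·s⁻²·kg·m²:  kg·m²·s⁻²·K⁻¹
  (778 kg) × (85.6 m²·s⁻²):  [kg] · [m²·s⁻²] = kg·m²·s⁻²
  (62.8 kg) × (50.819 m²·K⁻¹·s⁻²):  [kg] · [m²·s⁻²·K⁻¹] = kg·m²·s⁻²·K⁻¹
  (858 mol) × (70.8 kg m^2 s^-2 K^-1 mol^-1):  [mol] · [kg·m²·s⁻²·K⁻¹·mol⁻¹] = kg·m²·s⁻²·K⁻¹
The terms do not share a single dimension (kg·m²·s⁻² vs kg·m²·s⁻²·K⁻¹).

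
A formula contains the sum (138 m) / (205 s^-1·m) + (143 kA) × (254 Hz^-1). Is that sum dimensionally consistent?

No

Reduce each to base SI dimensions:
  (138 m) / (205 s^-1·m):  [m] / [m·s⁻¹] = s
  (143 kA) × (254 Hz^-1):  [A] · [s] = s·A
s ≠ s·A, so they cannot be added.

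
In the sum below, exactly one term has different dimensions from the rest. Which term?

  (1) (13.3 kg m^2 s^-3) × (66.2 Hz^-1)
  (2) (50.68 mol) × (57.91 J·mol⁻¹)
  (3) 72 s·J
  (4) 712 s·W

Reduce each to base SI dimensions:
  (1) [kg·m²·s⁻³] · [s] = kg·m²·s⁻²
  (2) [mol] · [kg·m²·s⁻²·mol⁻¹] = kg·m²·s⁻²
  (3) J·s = N·m·s = kg·m²·s⁻¹
  (4) W·s = J·s⁻¹·s = kg·m²·s⁻²
All reduce to kg·m²·s⁻² except (3), which is kg·m²·s⁻¹.

(3)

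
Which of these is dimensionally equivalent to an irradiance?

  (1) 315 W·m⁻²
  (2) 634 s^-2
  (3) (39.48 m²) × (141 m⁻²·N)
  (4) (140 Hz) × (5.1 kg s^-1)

(1)

Reference: [irradiance] = kg·s⁻³.
Each option:
  (1) W·m⁻² = J·s⁻¹·m⁻² = kg·s⁻³  ← same
  (2) s⁻²
  (3) [m²] · [kg·m⁻¹·s⁻²] = kg·m·s⁻²
  (4) [s⁻¹] · [kg·s⁻¹] = kg·s⁻²
Only (1) matches kg·s⁻³.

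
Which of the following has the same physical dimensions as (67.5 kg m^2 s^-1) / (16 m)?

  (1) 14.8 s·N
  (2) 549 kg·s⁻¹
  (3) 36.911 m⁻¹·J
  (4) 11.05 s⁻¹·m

(1)

Reference: [kg·m²·s⁻¹] / [m] = kg·m·s⁻¹.
Each option:
  (1) N·s = kg·m·s⁻²·s = kg·m·s⁻¹  ← same
  (2) kg·s⁻¹
  (3) J·m⁻¹ = N·m·m⁻¹ = kg·m·s⁻²
  (4) m·s⁻¹
Only (1) matches kg·m·s⁻¹.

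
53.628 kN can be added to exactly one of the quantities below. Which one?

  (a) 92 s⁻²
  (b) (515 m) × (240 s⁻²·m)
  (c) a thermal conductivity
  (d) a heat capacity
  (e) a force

(e)

Reference: N = kg·m·s⁻².
Each option:
  (a) s⁻²
  (b) [m] · [m·s⁻²] = m²·s⁻²
  (c) [thermal conductivity] = kg·m·s⁻³·K⁻¹
  (d) [heat capacity] = kg·m²·s⁻²·K⁻¹
  (e) [force] = kg·m·s⁻²  ← same
Only (e) matches kg·m·s⁻².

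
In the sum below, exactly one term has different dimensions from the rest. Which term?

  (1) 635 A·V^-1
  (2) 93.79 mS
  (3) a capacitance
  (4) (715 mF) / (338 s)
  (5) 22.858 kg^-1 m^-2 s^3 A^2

(3)

Reduce each to base SI dimensions:
  (1) A·V⁻¹ = A·(J·C⁻¹)⁻¹ = kg⁻¹·m⁻²·s³·A²
  (2) S = Ω⁻¹ = kg⁻¹·m⁻²·s³·A²
  (3) [capacitance] = kg⁻¹·m⁻²·s⁴·A²
  (4) [kg⁻¹·m⁻²·s⁴·A²] / [s] = kg⁻¹·m⁻²·s³·A²
  (5) kg⁻¹·m⁻²·s³·A²
All reduce to kg⁻¹·m⁻²·s³·A² except (3), which is kg⁻¹·m⁻²·s⁴·A².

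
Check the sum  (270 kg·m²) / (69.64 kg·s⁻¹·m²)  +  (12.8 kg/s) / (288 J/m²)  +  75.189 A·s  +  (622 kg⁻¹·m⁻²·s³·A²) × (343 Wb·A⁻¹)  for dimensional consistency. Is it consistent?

No

Work out the base dimensions of each:
  (270 kg·m²) / (69.64 kg·s⁻¹·m²):  [kg·m²] / [kg·m²·s⁻¹] = s
  (12.8 kg/s) / (288 J/m²):  [kg·s⁻¹] / [kg·s⁻²] = s
  75.189 A·s:  A·s = s·A
  (622 kg⁻¹·m⁻²·s³·A²) × (343 Wb·A⁻¹):  [kg⁻¹·m⁻²·s³·A²] · [kg·m²·s⁻²·A⁻²] = s
The terms do not share a single dimension (s vs s·A).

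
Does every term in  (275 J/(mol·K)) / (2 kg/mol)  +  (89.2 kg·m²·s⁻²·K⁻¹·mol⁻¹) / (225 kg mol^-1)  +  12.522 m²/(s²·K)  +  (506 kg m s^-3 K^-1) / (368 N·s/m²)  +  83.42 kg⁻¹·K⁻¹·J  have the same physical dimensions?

Expand each in SI base units:
  (275 J/(mol·K)) / (2 kg/mol):  [kg·m²·s⁻²·K⁻¹·mol⁻¹] / [kg·mol⁻¹] = m²·s⁻²·K⁻¹
  (89.2 kg·m²·s⁻²·K⁻¹·mol⁻¹) / (225 kg mol^-1):  [kg·m²·s⁻²·K⁻¹·mol⁻¹] / [kg·mol⁻¹] = m²·s⁻²·K⁻¹
  12.522 m²/(s²·K):  m²·s⁻²·K⁻¹
  (506 kg m s^-3 K^-1) / (368 N·s/m²):  [kg·m·s⁻³·K⁻¹] / [kg·m⁻¹·s⁻¹] = m²·s⁻²·K⁻¹
  83.42 kg⁻¹·K⁻¹·J:  J·kg⁻¹·K⁻¹ = N·m·kg⁻¹·K⁻¹ = m²·s⁻²·K⁻¹
Every term reduces to m²·s⁻²·K⁻¹.

Yes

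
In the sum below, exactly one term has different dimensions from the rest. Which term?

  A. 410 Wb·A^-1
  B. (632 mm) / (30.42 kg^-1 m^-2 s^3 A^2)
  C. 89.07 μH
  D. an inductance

B.

Reduce each to base SI dimensions:
  A. Wb·A⁻¹ = V·s·A⁻¹ = kg·m²·s⁻²·A⁻²
  B. [m] / [kg⁻¹·m⁻²·s³·A²] = kg·m³·s⁻³·A⁻²
  C. H = V·s·A⁻¹ = kg·m²·s⁻²·A⁻²
  D. [inductance] = kg·m²·s⁻²·A⁻²
All reduce to kg·m²·s⁻²·A⁻² except B., which is kg·m³·s⁻³·A⁻².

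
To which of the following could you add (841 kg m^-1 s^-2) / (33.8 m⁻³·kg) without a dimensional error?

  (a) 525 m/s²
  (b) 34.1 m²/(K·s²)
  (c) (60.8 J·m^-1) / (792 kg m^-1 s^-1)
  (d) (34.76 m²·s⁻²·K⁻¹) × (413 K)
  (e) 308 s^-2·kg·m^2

(d)

Reference: [kg·m⁻¹·s⁻²] / [kg·m⁻³] = m²·s⁻².
Each option:
  (a) m·s⁻²
  (b) m²·s⁻²·K⁻¹
  (c) [kg·m·s⁻²] / [kg·m⁻¹·s⁻¹] = m²·s⁻¹
  (d) [m²·s⁻²·K⁻¹] · [K] = m²·s⁻²  ← same
  (e) kg·m²·s⁻²
Only (d) matches m²·s⁻².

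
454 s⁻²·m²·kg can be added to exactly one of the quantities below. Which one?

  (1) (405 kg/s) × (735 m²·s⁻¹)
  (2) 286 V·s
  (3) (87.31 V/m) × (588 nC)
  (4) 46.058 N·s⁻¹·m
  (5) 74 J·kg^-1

(1)

Reference: kg·m²·s⁻².
Each option:
  (1) [kg·s⁻¹] · [m²·s⁻¹] = kg·m²·s⁻²  ← same
  (2) V·s = J·C⁻¹·s = kg·m²·s⁻²·A⁻¹
  (3) [kg·m·s⁻³·A⁻¹] · [s·A] = kg·m·s⁻²
  (4) N·m·s⁻¹ = kg·m·s⁻²·m·s⁻¹ = kg·m²·s⁻³
  (5) J·kg⁻¹ = N·m·kg⁻¹ = m²·s⁻²
Only (1) matches kg·m²·s⁻².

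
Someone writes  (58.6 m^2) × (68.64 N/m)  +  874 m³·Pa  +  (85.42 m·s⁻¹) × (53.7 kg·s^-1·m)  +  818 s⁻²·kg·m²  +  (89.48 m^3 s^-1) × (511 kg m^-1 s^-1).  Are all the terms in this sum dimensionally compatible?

Yes

Work out the base dimensions of each:
  (58.6 m^2) × (68.64 N/m):  [m²] · [kg·s⁻²] = kg·m²·s⁻²
  874 m³·Pa:  Pa·m³ = N·m⁻²·m³ = kg·m²·s⁻²
  (85.42 m·s⁻¹) × (53.7 kg·s^-1·m):  [m·s⁻¹] · [kg·m·s⁻¹] = kg·m²·s⁻²
  818 s⁻²·kg·m²:  kg·m²·s⁻²
  (89.48 m^3 s^-1) × (511 kg m^-1 s^-1):  [m³·s⁻¹] · [kg·m⁻¹·s⁻¹] = kg·m²·s⁻²
Every term reduces to kg·m²·s⁻².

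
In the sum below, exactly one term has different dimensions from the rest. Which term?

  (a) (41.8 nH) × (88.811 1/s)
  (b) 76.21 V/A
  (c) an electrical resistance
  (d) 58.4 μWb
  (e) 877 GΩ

Reduce each to base SI dimensions:
  (a) [kg·m²·s⁻²·A⁻²] · [s⁻¹] = kg·m²·s⁻³·A⁻²
  (b) V·A⁻¹ = J·C⁻¹·A⁻¹ = kg·m²·s⁻³·A⁻²
  (c) [electrical resistance] = kg·m²·s⁻³·A⁻²
  (d) Wb = V·s = kg·m²·s⁻²·A⁻¹
  (e) Ω = V·A⁻¹ = kg·m²·s⁻³·A⁻²
All reduce to kg·m²·s⁻³·A⁻² except (d), which is kg·m²·s⁻²·A⁻¹.

(d)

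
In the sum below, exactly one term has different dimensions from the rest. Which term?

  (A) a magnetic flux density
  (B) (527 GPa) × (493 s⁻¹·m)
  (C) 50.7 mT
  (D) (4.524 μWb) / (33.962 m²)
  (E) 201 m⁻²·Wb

Reduce each to base SI dimensions:
  (A) [magnetic flux density] = kg·s⁻²·A⁻¹
  (B) [kg·m⁻¹·s⁻²] · [m·s⁻¹] = kg·s⁻³
  (C) T = Wb·m⁻² = kg·s⁻²·A⁻¹
  (D) [kg·m²·s⁻²·A⁻¹] / [m²] = kg·s⁻²·A⁻¹
  (E) Wb·m⁻² = V·s·m⁻² = kg·s⁻²·A⁻¹
All reduce to kg·s⁻²·A⁻¹ except (B), which is kg·s⁻³.

(B)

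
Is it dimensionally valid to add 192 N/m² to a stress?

In SI base units:
  192 N/m²:  N·m⁻² = kg·m·s⁻²·m⁻² = kg·m⁻¹·s⁻²
  a stress:  [stress] = kg·m⁻¹·s⁻²
Both are kg·m⁻¹·s⁻², so they have the same dimensions and can be added.

Yes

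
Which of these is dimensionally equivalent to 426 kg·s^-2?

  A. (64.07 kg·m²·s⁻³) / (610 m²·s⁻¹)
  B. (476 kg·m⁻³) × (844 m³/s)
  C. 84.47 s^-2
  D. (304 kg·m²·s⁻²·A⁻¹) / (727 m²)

A.

Reference: kg·s⁻².
Each option:
  A. [kg·m²·s⁻³] / [m²·s⁻¹] = kg·s⁻²  ← same
  B. [kg·m⁻³] · [m³·s⁻¹] = kg·s⁻¹
  C. s⁻²
  D. [kg·m²·s⁻²·A⁻¹] / [m²] = kg·s⁻²·A⁻¹
Only A. matches kg·s⁻².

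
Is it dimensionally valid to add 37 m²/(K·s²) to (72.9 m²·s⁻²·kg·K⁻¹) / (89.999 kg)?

In SI base units:
  37 m²/(K·s²):  m²·s⁻²·K⁻¹
  (72.9 m²·s⁻²·kg·K⁻¹) / (89.999 kg):  [kg·m²·s⁻²·K⁻¹] / [kg] = m²·s⁻²·K⁻¹
Both are m²·s⁻²·K⁻¹, so they have the same dimensions and can be added.

Yes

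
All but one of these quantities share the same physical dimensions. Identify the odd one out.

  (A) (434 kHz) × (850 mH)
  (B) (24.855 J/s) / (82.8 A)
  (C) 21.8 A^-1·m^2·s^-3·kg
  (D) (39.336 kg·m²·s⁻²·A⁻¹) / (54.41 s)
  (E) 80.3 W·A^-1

In SI base units:
  (A) [s⁻¹] · [kg·m²·s⁻²·A⁻²] = kg·m²·s⁻³·A⁻²
  (B) [kg·m²·s⁻³] / [A] = kg·m²·s⁻³·A⁻¹
  (C) kg·m²·s⁻³·A⁻¹
  (D) [kg·m²·s⁻²·A⁻¹] / [s] = kg·m²·s⁻³·A⁻¹
  (E) W·A⁻¹ = J·s⁻¹·A⁻¹ = kg·m²·s⁻³·A⁻¹
All reduce to kg·m²·s⁻³·A⁻¹ except (A), which is kg·m²·s⁻³·A⁻².

(A)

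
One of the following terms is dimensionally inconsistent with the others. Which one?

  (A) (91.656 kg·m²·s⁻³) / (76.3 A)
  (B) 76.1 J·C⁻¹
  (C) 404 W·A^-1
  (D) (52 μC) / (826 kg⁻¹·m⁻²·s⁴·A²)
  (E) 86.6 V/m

In SI base units:
  (A) [kg·m²·s⁻³] / [A] = kg·m²·s⁻³·A⁻¹
  (B) J·C⁻¹ = N·m·(s·A)⁻¹ = kg·m²·s⁻³·A⁻¹
  (C) W·A⁻¹ = J·s⁻¹·A⁻¹ = kg·m²·s⁻³·A⁻¹
  (D) [s·A] / [kg⁻¹·m⁻²·s⁴·A²] = kg·m²·s⁻³·A⁻¹
  (E) V·m⁻¹ = J·C⁻¹·m⁻¹ = kg·m·s⁻³·A⁻¹
All reduce to kg·m²·s⁻³·A⁻¹ except (E), which is kg·m·s⁻³·A⁻¹.

(E)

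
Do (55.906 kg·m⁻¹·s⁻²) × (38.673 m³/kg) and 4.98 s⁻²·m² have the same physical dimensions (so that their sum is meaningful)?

Yes

Reduce each to base SI dimensions:
  (55.906 kg·m⁻¹·s⁻²) × (38.673 m³/kg):  [kg·m⁻¹·s⁻²] · [kg⁻¹·m³] = m²·s⁻²
  4.98 s⁻²·m²:  m²·s⁻²
Both are m²·s⁻², so they have the same dimensions and can be added.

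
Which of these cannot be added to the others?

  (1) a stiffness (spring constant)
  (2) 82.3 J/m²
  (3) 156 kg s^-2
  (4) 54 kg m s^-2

(4)

Expand each in SI base units:
  (1) [stiffness (spring constant)] = kg·s⁻²
  (2) J·m⁻² = N·m·m⁻² = kg·s⁻²
  (3) kg·s⁻²
  (4) kg·m·s⁻²
All reduce to kg·s⁻² except (4), which is kg·m·s⁻².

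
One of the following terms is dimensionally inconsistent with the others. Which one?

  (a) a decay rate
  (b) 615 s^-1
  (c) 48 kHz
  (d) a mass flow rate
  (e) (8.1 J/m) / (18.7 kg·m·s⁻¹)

(d)

In SI base units:
  (a) [decay rate] = s⁻¹
  (b) s⁻¹
  (c) Hz = s⁻¹
  (d) [mass flow rate] = kg·s⁻¹
  (e) [kg·m·s⁻²] / [kg·m·s⁻¹] = s⁻¹
All reduce to s⁻¹ except (d), which is kg·s⁻¹.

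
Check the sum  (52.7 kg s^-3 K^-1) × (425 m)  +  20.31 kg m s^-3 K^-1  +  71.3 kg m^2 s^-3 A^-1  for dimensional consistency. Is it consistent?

No

In SI base units:
  (52.7 kg s^-3 K^-1) × (425 m):  [kg·s⁻³·K⁻¹] · [m] = kg·m·s⁻³·K⁻¹
  20.31 kg m s^-3 K^-1:  kg·m·s⁻³·K⁻¹
  71.3 kg m^2 s^-3 A^-1:  kg·m²·s⁻³·A⁻¹
The terms do not share a single dimension (kg·m²·s⁻³·A⁻¹ vs kg·m·s⁻³·K⁻¹).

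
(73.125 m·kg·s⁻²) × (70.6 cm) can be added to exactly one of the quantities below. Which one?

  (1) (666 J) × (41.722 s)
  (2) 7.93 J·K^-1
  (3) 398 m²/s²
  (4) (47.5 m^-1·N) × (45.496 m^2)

Reference: [kg·m·s⁻²] · [m] = kg·m²·s⁻².
Each option:
  (1) [kg·m²·s⁻²] · [s] = kg·m²·s⁻¹
  (2) J·K⁻¹ = N·m·K⁻¹ = kg·m²·s⁻²·K⁻¹
  (3) m²·s⁻²
  (4) [kg·s⁻²] · [m²] = kg·m²·s⁻²  ← same
Only (4) matches kg·m²·s⁻².

(4)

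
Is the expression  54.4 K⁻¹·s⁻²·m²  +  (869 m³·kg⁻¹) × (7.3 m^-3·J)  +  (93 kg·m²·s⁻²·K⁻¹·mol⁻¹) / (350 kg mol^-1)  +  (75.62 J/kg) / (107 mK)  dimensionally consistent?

Work out the base dimensions of each:
  54.4 K⁻¹·s⁻²·m²:  m²·s⁻²·K⁻¹
  (869 m³·kg⁻¹) × (7.3 m^-3·J):  [kg⁻¹·m³] · [kg·m⁻¹·s⁻²] = m²·s⁻²
  (93 kg·m²·s⁻²·K⁻¹·mol⁻¹) / (350 kg mol^-1):  [kg·m²·s⁻²·K⁻¹·mol⁻¹] / [kg·mol⁻¹] = m²·s⁻²·K⁻¹
  (75.62 J/kg) / (107 mK):  [m²·s⁻²] / [K] = m²·s⁻²·K⁻¹
The terms do not share a single dimension (m²·s⁻² vs m²·s⁻²·K⁻¹).

No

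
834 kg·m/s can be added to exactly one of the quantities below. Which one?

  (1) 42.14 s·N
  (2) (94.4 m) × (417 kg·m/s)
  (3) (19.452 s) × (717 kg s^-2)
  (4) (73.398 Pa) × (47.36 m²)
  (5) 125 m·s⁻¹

Reference: kg·m·s⁻¹.
Each option:
  (1) N·s = kg·m·s⁻²·s = kg·m·s⁻¹  ← same
  (2) [m] · [kg·m·s⁻¹] = kg·m²·s⁻¹
  (3) [s] · [kg·s⁻²] = kg·s⁻¹
  (4) [kg·m⁻¹·s⁻²] · [m²] = kg·m·s⁻²
  (5) m·s⁻¹
Only (1) matches kg·m·s⁻¹.

(1)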